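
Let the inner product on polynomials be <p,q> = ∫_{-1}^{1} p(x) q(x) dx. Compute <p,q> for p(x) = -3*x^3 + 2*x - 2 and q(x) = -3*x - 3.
<p,q> = 58/5

Expand the product: p(x)·q(x) = 9*x^4 + 9*x^3 - 6*x^2 + 6.
∫_{-1}^{1} of each monomial x^k gives [2/(k+1) if k even, 0 if k odd]. Integrating term-by-term (or equivalently evaluating the antiderivative F(x) = 9*x^5/5 + 9*x^4/4 - 2*x^3 + 6*x at the endpoints):
  F(1) − F(−1) = 161/20 − (-71/20) = 58/5.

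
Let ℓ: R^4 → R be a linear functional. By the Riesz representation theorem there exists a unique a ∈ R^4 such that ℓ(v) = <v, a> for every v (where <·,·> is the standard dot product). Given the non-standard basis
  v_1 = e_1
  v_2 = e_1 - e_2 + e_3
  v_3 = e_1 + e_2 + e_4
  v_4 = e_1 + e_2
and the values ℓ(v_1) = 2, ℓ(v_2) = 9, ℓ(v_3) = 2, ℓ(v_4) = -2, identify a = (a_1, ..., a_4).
a = (2, -4, 3, 4)

Write a = (a_1, ..., a_4) in the standard basis. For each basis vector v_i, ℓ(v_i) = <v_i, a> is a linear equation in the a_j's. Collect the n equations into a matrix system V a = ℓ, where row i of V is v_i (expressed in the standard basis). Since V is invertible (lower-triangular with 1s on the diagonal, up to permutation), solve by back-substitution:
  V =
[[1, 0, 0, 0],
 [1, -1, 1, 0],
 [1, 1, 0, 1],
 [1, 1, 0, 0]]
  V a = (2, 9, 2, -2)
Solving gives a = (2, -4, 3, 4).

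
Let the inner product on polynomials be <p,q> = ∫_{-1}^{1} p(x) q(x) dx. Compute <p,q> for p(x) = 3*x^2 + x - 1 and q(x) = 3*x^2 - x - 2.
<p,q> = 14/15

Expand the product: p(x)·q(x) = 9*x^4 - 10*x^2 - x + 2.
∫_{-1}^{1} of each monomial x^k gives [2/(k+1) if k even, 0 if k odd]. Integrating term-by-term (or equivalently evaluating the antiderivative F(x) = 9*x^5/5 - 10*x^3/3 - x^2/2 + 2*x at the endpoints):
  F(1) − F(−1) = -1/30 − (-29/30) = 14/15.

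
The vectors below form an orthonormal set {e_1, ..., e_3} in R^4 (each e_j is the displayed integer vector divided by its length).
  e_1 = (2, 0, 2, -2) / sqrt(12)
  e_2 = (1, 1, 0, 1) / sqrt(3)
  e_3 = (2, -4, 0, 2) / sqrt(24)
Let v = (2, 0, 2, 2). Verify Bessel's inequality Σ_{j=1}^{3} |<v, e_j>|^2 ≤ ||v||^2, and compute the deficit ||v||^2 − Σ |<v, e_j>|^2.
Σ |<v, e_j>|^2 = 28/3; ||v||^2 = 12; deficit = 8/3

Write each e_j = u_j / sqrt(<u_j, u_j>) where u_j is the displayed integer vector. Then <v, e_j> = <v, u_j> / sqrt(<u_j, u_j>), so |<v, e_j>|^2 = <v, u_j>^2 / <u_j, u_j>.
Coefficients: <v, e_1> = 4/sqrt(12), <v, e_2> = 4/sqrt(3), <v, e_3> = 8/sqrt(24).
Square and sum: Σ |<v, e_j>|^2 = 28/3.
Compute ||v||^2 = v·v = 12.
Deficit = 12 − 28/3 = 8/3 ≥ 0, confirming Bessel's inequality. (The deficit equals ||v − Σ <v,e_j> e_j||^2, the squared distance from v to span{e_j}.)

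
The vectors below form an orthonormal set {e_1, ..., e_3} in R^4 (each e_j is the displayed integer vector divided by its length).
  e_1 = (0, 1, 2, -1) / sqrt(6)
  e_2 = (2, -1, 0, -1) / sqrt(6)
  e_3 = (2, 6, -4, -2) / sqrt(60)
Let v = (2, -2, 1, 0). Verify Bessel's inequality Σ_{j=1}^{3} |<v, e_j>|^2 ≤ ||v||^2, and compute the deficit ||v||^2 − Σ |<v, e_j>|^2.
Σ |<v, e_j>|^2 = 42/5; ||v||^2 = 9; deficit = 3/5

Write each e_j = u_j / sqrt(<u_j, u_j>) where u_j is the displayed integer vector. Then <v, e_j> = <v, u_j> / sqrt(<u_j, u_j>), so |<v, e_j>|^2 = <v, u_j>^2 / <u_j, u_j>.
Coefficients: <v, e_1> = 0/sqrt(6), <v, e_2> = 6/sqrt(6), <v, e_3> = -12/sqrt(60).
Square and sum: Σ |<v, e_j>|^2 = 42/5.
Compute ||v||^2 = v·v = 9.
Deficit = 9 − 42/5 = 3/5 ≥ 0, confirming Bessel's inequality. (The deficit equals ||v − Σ <v,e_j> e_j||^2, the squared distance from v to span{e_j}.)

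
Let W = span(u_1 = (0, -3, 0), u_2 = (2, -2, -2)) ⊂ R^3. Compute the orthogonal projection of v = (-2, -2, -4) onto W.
proj_W(v) = (1, -2, -1)

Set up U = [u_1 | ... | u_2] ∈ R^(3×2). The projector onto W = col(U) is P = U (U^T U)^(-1) U^T.
Compute U^T U =
  [9, 6]
  [6, 12],
and U^T v = (6, 8).
Solve U^T U · c = U^T v for the coefficients: c = (1/3, 1/2). The projection is proj_W(v) = U c.
Check: (v - proj_W(v)) · u_1 = 0  (should be 0).
Check: (v - proj_W(v)) · u_2 = 0  (should be 0).
Result: proj_W(v) = (1, -2, -1).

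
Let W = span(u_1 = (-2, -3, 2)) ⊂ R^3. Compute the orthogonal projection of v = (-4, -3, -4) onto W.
proj_W(v) = (-18/17, -27/17, 18/17)

Set up U = [u_1 | ... | u_1] ∈ R^(3×1). The projector onto W = col(U) is P = U (U^T U)^(-1) U^T.
Compute U^T U =
  [17],
and U^T v = (9).
Solve U^T U · c = U^T v for the coefficients: c = (9/17). The projection is proj_W(v) = U c.
Check: (v - proj_W(v)) · u_1 = 0  (should be 0).
Result: proj_W(v) = (-18/17, -27/17, 18/17).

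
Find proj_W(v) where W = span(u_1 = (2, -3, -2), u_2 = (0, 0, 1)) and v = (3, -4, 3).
proj_W(v) = (36/13, -54/13, 3)

Set up U = [u_1 | ... | u_2] ∈ R^(3×2). The projector onto W = col(U) is P = U (U^T U)^(-1) U^T.
Compute U^T U =
  [17, -2]
  [-2, 1],
and U^T v = (12, 3).
Solve U^T U · c = U^T v for the coefficients: c = (18/13, 75/13). The projection is proj_W(v) = U c.
Check: (v - proj_W(v)) · u_1 = 0  (should be 0).
Check: (v - proj_W(v)) · u_2 = 0  (should be 0).
Result: proj_W(v) = (36/13, -54/13, 3).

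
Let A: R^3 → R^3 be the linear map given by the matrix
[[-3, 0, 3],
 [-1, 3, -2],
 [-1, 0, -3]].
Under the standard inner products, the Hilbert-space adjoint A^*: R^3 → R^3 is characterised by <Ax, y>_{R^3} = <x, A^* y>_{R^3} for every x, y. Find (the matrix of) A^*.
A^* = A^T =
[[-3, -1, -1],
 [0, 3, 0],
 [3, -2, -3]]

For real matrices with standard dot products, the defining identity <Ax, y> = <x, A^* y> gives (Ax)^T y = x^T (A^*) y, i.e. x^T A^T y = x^T (A^*) y. Since this holds for all x, y, we must have A^* = A^T. Therefore
A^* =
[[-3, -1, -1],
 [0, 3, 0],
 [3, -2, -3]].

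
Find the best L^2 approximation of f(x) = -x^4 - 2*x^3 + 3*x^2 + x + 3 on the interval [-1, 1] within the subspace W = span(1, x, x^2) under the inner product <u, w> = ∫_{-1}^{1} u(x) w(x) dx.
g(x) = 15*x^2/7 - x/5 + 108/35

The best approximation g ∈ W is the orthogonal projection of f onto W. Writing g = a_0 + a_1 x + a_2 x^2, the coefficients solve the normal equations G · a = b where
  G_{ij} = <φ_i, φ_j> and b_i = <f, φ_i>, with φ_0 = 1, φ_1 = x, φ_2 = x^2.
G =
  [2, 0, 2/3]
  [0, 2/3, 0]
  [2/3, 0, 2/5],
b = (38/5, -2/15, 102/35).
Solving gives a_0 = 108/35, a_1 = -1/5, a_2 = 15/7, so
  g(x) = 15*x^2/7 - x/5 + 108/35.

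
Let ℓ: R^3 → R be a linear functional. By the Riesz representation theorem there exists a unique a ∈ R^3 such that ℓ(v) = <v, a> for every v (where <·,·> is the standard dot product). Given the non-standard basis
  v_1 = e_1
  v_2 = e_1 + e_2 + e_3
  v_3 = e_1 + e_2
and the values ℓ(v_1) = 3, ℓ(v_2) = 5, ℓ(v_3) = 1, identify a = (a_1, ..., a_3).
a = (3, -2, 4)

Write a = (a_1, ..., a_3) in the standard basis. For each basis vector v_i, ℓ(v_i) = <v_i, a> is a linear equation in the a_j's. Collect the n equations into a matrix system V a = ℓ, where row i of V is v_i (expressed in the standard basis). Since V is invertible (lower-triangular with 1s on the diagonal, up to permutation), solve by back-substitution:
  V =
[[1, 0, 0],
 [1, 1, 1],
 [1, 1, 0]]
  V a = (3, 5, 1)
Solving gives a = (3, -2, 4).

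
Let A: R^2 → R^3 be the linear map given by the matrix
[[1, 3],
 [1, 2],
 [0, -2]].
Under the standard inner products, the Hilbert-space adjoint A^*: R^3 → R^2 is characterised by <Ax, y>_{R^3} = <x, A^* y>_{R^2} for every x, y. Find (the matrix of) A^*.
A^* = A^T =
[[1, 1, 0],
 [3, 2, -2]]

For real matrices with standard dot products, the defining identity <Ax, y> = <x, A^* y> gives (Ax)^T y = x^T (A^*) y, i.e. x^T A^T y = x^T (A^*) y. Since this holds for all x, y, we must have A^* = A^T. Therefore
A^* =
[[1, 1, 0],
 [3, 2, -2]].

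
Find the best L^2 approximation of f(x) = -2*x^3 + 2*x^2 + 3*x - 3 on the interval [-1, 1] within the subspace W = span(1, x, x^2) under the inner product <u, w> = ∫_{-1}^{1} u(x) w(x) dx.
g(x) = 2*x^2 + 9*x/5 - 3

The best approximation g ∈ W is the orthogonal projection of f onto W. Writing g = a_0 + a_1 x + a_2 x^2, the coefficients solve the normal equations G · a = b where
  G_{ij} = <φ_i, φ_j> and b_i = <f, φ_i>, with φ_0 = 1, φ_1 = x, φ_2 = x^2.
G =
  [2, 0, 2/3]
  [0, 2/3, 0]
  [2/3, 0, 2/5],
b = (-14/3, 6/5, -6/5).
Solving gives a_0 = -3, a_1 = 9/5, a_2 = 2, so
  g(x) = 2*x^2 + 9*x/5 - 3.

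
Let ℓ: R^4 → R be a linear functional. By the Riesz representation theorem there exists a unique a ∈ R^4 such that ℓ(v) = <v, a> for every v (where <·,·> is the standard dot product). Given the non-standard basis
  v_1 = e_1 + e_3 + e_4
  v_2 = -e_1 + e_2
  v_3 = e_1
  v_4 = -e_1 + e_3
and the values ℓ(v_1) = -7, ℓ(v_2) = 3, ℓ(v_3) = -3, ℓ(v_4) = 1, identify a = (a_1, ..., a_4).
a = (-3, 0, -2, -2)

Write a = (a_1, ..., a_4) in the standard basis. For each basis vector v_i, ℓ(v_i) = <v_i, a> is a linear equation in the a_j's. Collect the n equations into a matrix system V a = ℓ, where row i of V is v_i (expressed in the standard basis). Since V is invertible (lower-triangular with 1s on the diagonal, up to permutation), solve by back-substitution:
  V =
[[1, 0, 1, 1],
 [-1, 1, 0, 0],
 [1, 0, 0, 0],
 [-1, 0, 1, 0]]
  V a = (-7, 3, -3, 1)
Solving gives a = (-3, 0, -2, -2).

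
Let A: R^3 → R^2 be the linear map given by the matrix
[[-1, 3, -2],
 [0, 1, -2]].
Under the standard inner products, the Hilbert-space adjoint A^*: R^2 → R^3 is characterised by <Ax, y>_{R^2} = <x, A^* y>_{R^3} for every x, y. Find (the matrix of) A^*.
A^* = A^T =
[[-1, 0],
 [3, 1],
 [-2, -2]]

For real matrices with standard dot products, the defining identity <Ax, y> = <x, A^* y> gives (Ax)^T y = x^T (A^*) y, i.e. x^T A^T y = x^T (A^*) y. Since this holds for all x, y, we must have A^* = A^T. Therefore
A^* =
[[-1, 0],
 [3, 1],
 [-2, -2]].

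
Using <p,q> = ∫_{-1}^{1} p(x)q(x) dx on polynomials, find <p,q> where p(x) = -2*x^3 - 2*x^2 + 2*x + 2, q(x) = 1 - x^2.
<p,q> = 32/15

Expand the product: p(x)·q(x) = 2*x^5 + 2*x^4 - 4*x^3 - 4*x^2 + 2*x + 2.
∫_{-1}^{1} of each monomial x^k gives [2/(k+1) if k even, 0 if k odd]. Integrating term-by-term (or equivalently evaluating the antiderivative F(x) = x^6/3 + 2*x^5/5 - x^4 - 4*x^3/3 + x^2 + 2*x at the endpoints):
  F(1) − F(−1) = 7/5 − (-11/15) = 32/15.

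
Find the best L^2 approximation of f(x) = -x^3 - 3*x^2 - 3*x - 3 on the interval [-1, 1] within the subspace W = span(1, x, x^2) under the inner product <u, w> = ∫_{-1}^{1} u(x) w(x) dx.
g(x) = -3*x^2 - 18*x/5 - 3

The best approximation g ∈ W is the orthogonal projection of f onto W. Writing g = a_0 + a_1 x + a_2 x^2, the coefficients solve the normal equations G · a = b where
  G_{ij} = <φ_i, φ_j> and b_i = <f, φ_i>, with φ_0 = 1, φ_1 = x, φ_2 = x^2.
G =
  [2, 0, 2/3]
  [0, 2/3, 0]
  [2/3, 0, 2/5],
b = (-8, -12/5, -16/5).
Solving gives a_0 = -3, a_1 = -18/5, a_2 = -3, so
  g(x) = -3*x^2 - 18*x/5 - 3.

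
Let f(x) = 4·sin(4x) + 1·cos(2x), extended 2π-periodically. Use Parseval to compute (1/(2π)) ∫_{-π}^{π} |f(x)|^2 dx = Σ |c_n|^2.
Σ |c_n|^2 = 17/2

Expand |f|^2 and use orthogonality of {sin(nx), cos(mx)} on [-π, π]:
  ∫_{-π}^{π} sin(nx)^2 dx = π, ∫ cos(mx)^2 dx = π, and cross terms integrate to 0.
So ∫_{-π}^{π} f(x)^2 dx = 4^2 · π + 1^2 · π = (16 + 1)π.
Divide by 2π: (16 + 1)/2 = 17/2.
By Parseval, this equals Σ |c_n|^2.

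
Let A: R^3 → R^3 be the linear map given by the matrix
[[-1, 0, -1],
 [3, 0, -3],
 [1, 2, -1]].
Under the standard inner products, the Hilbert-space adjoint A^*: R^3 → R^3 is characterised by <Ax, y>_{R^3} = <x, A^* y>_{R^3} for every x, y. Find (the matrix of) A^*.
A^* = A^T =
[[-1, 3, 1],
 [0, 0, 2],
 [-1, -3, -1]]

For real matrices with standard dot products, the defining identity <Ax, y> = <x, A^* y> gives (Ax)^T y = x^T (A^*) y, i.e. x^T A^T y = x^T (A^*) y. Since this holds for all x, y, we must have A^* = A^T. Therefore
A^* =
[[-1, 3, 1],
 [0, 0, 2],
 [-1, -3, -1]].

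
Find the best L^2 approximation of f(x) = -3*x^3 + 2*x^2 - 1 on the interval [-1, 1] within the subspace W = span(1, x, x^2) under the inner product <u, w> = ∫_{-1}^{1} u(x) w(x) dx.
g(x) = 2*x^2 - 9*x/5 - 1

The best approximation g ∈ W is the orthogonal projection of f onto W. Writing g = a_0 + a_1 x + a_2 x^2, the coefficients solve the normal equations G · a = b where
  G_{ij} = <φ_i, φ_j> and b_i = <f, φ_i>, with φ_0 = 1, φ_1 = x, φ_2 = x^2.
G =
  [2, 0, 2/3]
  [0, 2/3, 0]
  [2/3, 0, 2/5],
b = (-2/3, -6/5, 2/15).
Solving gives a_0 = -1, a_1 = -9/5, a_2 = 2, so
  g(x) = 2*x^2 - 9*x/5 - 1.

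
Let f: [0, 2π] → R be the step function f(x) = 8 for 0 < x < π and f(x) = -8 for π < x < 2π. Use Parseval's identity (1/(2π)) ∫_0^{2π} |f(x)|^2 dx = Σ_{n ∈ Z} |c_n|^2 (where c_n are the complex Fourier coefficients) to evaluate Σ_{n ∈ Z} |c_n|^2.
Σ |c_n|^2 = 64

Parseval equates the L^2 energy of f (normalised by 1/(2π)) with the ℓ^2 sum of its Fourier coefficients: (1/(2π)) ∫_0^{2π} |f|^2 = Σ |c_n|^2.
Compute the left side: (1/(2π)) [∫_0^π 8^2 dx + ∫_π^{2π} (-8)^2 dx] = (1/(2π)) · (64π + 64π) = (64 + 64)/2 = 64.
So Σ_{n ∈ Z} |c_n|^2 = 64.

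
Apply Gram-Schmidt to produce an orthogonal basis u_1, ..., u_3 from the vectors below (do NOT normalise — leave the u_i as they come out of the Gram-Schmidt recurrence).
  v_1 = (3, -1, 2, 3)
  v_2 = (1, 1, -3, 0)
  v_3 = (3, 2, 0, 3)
Orthogonal basis:
  u_1 = (3, -1, 2, 3)
  u_2 = (35/23, 19/23, -61/23, 12/23)
  u_3 = (-56/237, 491/237, 145/237, 41/79)

Apply the Gram-Schmidt recurrence
  u_1 = v_1
  u_i = v_i − Σ_{j<i} ((v_i · u_j) / (u_j · u_j)) · u_j.

Step by step this gives:
  u_1 = (3, -1, 2, 3)
  u_2 = (35/23, 19/23, -61/23, 12/23)
  u_3 = (-56/237, 491/237, 145/237, 41/79)

Orthogonality check:
  u_2 · u_1 = 0 (should be 0)
  u_3 · u_1 = 0 (should be 0)
  u_3 · u_2 = 0 (should be 0)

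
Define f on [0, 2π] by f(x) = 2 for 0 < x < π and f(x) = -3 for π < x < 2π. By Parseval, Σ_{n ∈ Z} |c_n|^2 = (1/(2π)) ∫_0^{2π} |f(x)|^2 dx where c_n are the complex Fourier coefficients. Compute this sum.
Σ |c_n|^2 = 13/2

Parseval equates the L^2 energy of f (normalised by 1/(2π)) with the ℓ^2 sum of its Fourier coefficients: (1/(2π)) ∫_0^{2π} |f|^2 = Σ |c_n|^2.
Compute the left side: (1/(2π)) [∫_0^π 2^2 dx + ∫_π^{2π} (-3)^2 dx] = (1/(2π)) · (4π + 9π) = (4 + 9)/2 = 13/2.
So Σ_{n ∈ Z} |c_n|^2 = 13/2.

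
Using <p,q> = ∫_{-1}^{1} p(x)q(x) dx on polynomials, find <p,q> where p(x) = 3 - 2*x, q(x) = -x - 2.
<p,q> = -32/3

Expand the product: p(x)·q(x) = 2*x^2 + x - 6.
∫_{-1}^{1} of each monomial x^k gives [2/(k+1) if k even, 0 if k odd]. Integrating term-by-term (or equivalently evaluating the antiderivative F(x) = 2*x^3/3 + x^2/2 - 6*x at the endpoints):
  F(1) − F(−1) = -29/6 − (35/6) = -32/3.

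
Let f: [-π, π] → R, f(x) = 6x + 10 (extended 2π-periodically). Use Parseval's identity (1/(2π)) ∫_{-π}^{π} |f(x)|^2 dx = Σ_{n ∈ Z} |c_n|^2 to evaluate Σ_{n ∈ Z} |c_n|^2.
Σ |c_n|^2 = 12π^2 + 100

Expand and integrate term by term over [-π, π]:
  ∫ (6x)^2 dx = 36·(2π^3/3); ∫ 2·6·(10)·x dx = 0 (odd integrand); ∫ 10^2 dx = 100·2π.
So (1/(2π)) ∫_{-π}^{π} (6x + 10)^2 dx = 36π^2/3 + 100 = 12π^2 + 100.
Parseval ⇒ Σ |c_n|^2 = 12π^2 + 100.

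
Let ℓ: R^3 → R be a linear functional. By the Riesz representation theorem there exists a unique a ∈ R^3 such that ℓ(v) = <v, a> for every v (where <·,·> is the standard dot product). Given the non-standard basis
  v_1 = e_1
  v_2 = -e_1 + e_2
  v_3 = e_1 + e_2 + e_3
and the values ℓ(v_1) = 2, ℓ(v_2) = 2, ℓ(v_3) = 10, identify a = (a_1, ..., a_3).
a = (2, 4, 4)

Write a = (a_1, ..., a_3) in the standard basis. For each basis vector v_i, ℓ(v_i) = <v_i, a> is a linear equation in the a_j's. Collect the n equations into a matrix system V a = ℓ, where row i of V is v_i (expressed in the standard basis). Since V is invertible (lower-triangular with 1s on the diagonal, up to permutation), solve by back-substitution:
  V =
[[1, 0, 0],
 [-1, 1, 0],
 [1, 1, 1]]
  V a = (2, 2, 10)
Solving gives a = (2, 4, 4).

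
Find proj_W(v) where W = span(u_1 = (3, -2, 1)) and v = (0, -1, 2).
proj_W(v) = (6/7, -4/7, 2/7)

Set up U = [u_1 | ... | u_1] ∈ R^(3×1). The projector onto W = col(U) is P = U (U^T U)^(-1) U^T.
Compute U^T U =
  [14],
and U^T v = (4).
Solve U^T U · c = U^T v for the coefficients: c = (2/7). The projection is proj_W(v) = U c.
Check: (v - proj_W(v)) · u_1 = 0  (should be 0).
Result: proj_W(v) = (6/7, -4/7, 2/7).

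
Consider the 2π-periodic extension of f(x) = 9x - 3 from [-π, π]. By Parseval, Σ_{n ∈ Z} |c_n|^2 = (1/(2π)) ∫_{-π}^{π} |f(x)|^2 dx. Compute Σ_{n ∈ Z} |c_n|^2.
Σ |c_n|^2 = 27π^2 + 9

Expand and integrate term by term over [-π, π]:
  ∫ (9x)^2 dx = 81·(2π^3/3); ∫ 2·9·(-3)·x dx = 0 (odd integrand); ∫ (-3)^2 dx = 9·2π.
So (1/(2π)) ∫_{-π}^{π} (9x - 3)^2 dx = 81π^2/3 + 9 = 27π^2 + 9.
Parseval ⇒ Σ |c_n|^2 = 27π^2 + 9.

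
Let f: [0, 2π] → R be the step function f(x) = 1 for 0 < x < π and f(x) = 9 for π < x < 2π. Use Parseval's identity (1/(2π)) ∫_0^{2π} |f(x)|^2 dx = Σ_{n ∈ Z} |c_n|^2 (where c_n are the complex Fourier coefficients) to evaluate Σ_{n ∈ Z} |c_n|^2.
Σ |c_n|^2 = 41

Parseval equates the L^2 energy of f (normalised by 1/(2π)) with the ℓ^2 sum of its Fourier coefficients: (1/(2π)) ∫_0^{2π} |f|^2 = Σ |c_n|^2.
Compute the left side: (1/(2π)) [∫_0^π 1^2 dx + ∫_π^{2π} 9^2 dx] = (1/(2π)) · (1π + 81π) = (1 + 81)/2 = 41.
So Σ_{n ∈ Z} |c_n|^2 = 41.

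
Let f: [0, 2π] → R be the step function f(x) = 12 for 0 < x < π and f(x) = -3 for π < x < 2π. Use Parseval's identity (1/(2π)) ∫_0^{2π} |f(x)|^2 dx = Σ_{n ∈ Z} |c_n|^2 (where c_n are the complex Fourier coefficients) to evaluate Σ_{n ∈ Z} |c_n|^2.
Σ |c_n|^2 = 153/2

Parseval equates the L^2 energy of f (normalised by 1/(2π)) with the ℓ^2 sum of its Fourier coefficients: (1/(2π)) ∫_0^{2π} |f|^2 = Σ |c_n|^2.
Compute the left side: (1/(2π)) [∫_0^π 12^2 dx + ∫_π^{2π} (-3)^2 dx] = (1/(2π)) · (144π + 9π) = (144 + 9)/2 = 153/2.
So Σ_{n ∈ Z} |c_n|^2 = 153/2.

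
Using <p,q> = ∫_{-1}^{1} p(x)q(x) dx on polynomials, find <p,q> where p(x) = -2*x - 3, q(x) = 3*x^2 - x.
<p,q> = -14/3

Expand the product: p(x)·q(x) = -6*x^3 - 7*x^2 + 3*x.
∫_{-1}^{1} of each monomial x^k gives [2/(k+1) if k even, 0 if k odd]. Integrating term-by-term (or equivalently evaluating the antiderivative F(x) = -3*x^4/2 - 7*x^3/3 + 3*x^2/2 at the endpoints):
  F(1) − F(−1) = -7/3 − (7/3) = -14/3.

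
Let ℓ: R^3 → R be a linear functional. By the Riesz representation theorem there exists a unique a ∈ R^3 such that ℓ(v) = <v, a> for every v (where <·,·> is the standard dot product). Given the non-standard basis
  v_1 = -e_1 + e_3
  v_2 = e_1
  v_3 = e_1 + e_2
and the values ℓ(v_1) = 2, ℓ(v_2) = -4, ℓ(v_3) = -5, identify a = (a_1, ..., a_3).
a = (-4, -1, -2)

Write a = (a_1, ..., a_3) in the standard basis. For each basis vector v_i, ℓ(v_i) = <v_i, a> is a linear equation in the a_j's. Collect the n equations into a matrix system V a = ℓ, where row i of V is v_i (expressed in the standard basis). Since V is invertible (lower-triangular with 1s on the diagonal, up to permutation), solve by back-substitution:
  V =
[[-1, 0, 1],
 [1, 0, 0],
 [1, 1, 0]]
  V a = (2, -4, -5)
Solving gives a = (-4, -1, -2).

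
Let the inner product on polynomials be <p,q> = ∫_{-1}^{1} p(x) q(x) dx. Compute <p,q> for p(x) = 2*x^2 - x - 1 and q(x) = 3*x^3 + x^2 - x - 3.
<p,q> = 8/5

Expand the product: p(x)·q(x) = 6*x^5 - x^4 - 6*x^3 - 6*x^2 + 4*x + 3.
∫_{-1}^{1} of each monomial x^k gives [2/(k+1) if k even, 0 if k odd]. Integrating term-by-term (or equivalently evaluating the antiderivative F(x) = x^6 - x^5/5 - 3*x^4/2 - 2*x^3 + 2*x^2 + 3*x at the endpoints):
  F(1) − F(−1) = 23/10 − (7/10) = 8/5.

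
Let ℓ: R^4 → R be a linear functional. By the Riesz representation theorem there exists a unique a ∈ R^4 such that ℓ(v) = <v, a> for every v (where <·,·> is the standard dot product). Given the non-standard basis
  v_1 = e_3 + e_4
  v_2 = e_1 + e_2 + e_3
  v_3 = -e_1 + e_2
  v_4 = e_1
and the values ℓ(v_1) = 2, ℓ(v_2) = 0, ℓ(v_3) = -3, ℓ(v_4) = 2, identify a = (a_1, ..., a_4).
a = (2, -1, -1, 3)

Write a = (a_1, ..., a_4) in the standard basis. For each basis vector v_i, ℓ(v_i) = <v_i, a> is a linear equation in the a_j's. Collect the n equations into a matrix system V a = ℓ, where row i of V is v_i (expressed in the standard basis). Since V is invertible (lower-triangular with 1s on the diagonal, up to permutation), solve by back-substitution:
  V =
[[0, 0, 1, 1],
 [1, 1, 1, 0],
 [-1, 1, 0, 0],
 [1, 0, 0, 0]]
  V a = (2, 0, -3, 2)
Solving gives a = (2, -1, -1, 3).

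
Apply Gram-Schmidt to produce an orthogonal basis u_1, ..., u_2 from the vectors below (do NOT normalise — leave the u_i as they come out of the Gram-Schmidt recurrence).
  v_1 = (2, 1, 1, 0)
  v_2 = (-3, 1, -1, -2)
Orthogonal basis:
  u_1 = (2, 1, 1, 0)
  u_2 = (-1, 2, 0, -2)

Apply the Gram-Schmidt recurrence
  u_1 = v_1
  u_i = v_i − Σ_{j<i} ((v_i · u_j) / (u_j · u_j)) · u_j.

Step by step this gives:
  u_1 = (2, 1, 1, 0)
  u_2 = (-1, 2, 0, -2)

Orthogonality check:
  u_2 · u_1 = 0 (should be 0)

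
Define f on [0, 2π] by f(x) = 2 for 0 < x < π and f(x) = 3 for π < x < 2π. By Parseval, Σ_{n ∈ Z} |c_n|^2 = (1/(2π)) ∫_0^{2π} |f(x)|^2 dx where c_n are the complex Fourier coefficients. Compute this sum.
Σ |c_n|^2 = 13/2

Parseval equates the L^2 energy of f (normalised by 1/(2π)) with the ℓ^2 sum of its Fourier coefficients: (1/(2π)) ∫_0^{2π} |f|^2 = Σ |c_n|^2.
Compute the left side: (1/(2π)) [∫_0^π 2^2 dx + ∫_π^{2π} 3^2 dx] = (1/(2π)) · (4π + 9π) = (4 + 9)/2 = 13/2.
So Σ_{n ∈ Z} |c_n|^2 = 13/2.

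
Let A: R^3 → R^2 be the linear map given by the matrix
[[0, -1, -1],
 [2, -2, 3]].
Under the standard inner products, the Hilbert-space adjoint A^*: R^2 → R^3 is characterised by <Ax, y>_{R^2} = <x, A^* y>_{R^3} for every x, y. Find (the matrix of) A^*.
A^* = A^T =
[[0, 2],
 [-1, -2],
 [-1, 3]]

For real matrices with standard dot products, the defining identity <Ax, y> = <x, A^* y> gives (Ax)^T y = x^T (A^*) y, i.e. x^T A^T y = x^T (A^*) y. Since this holds for all x, y, we must have A^* = A^T. Therefore
A^* =
[[0, 2],
 [-1, -2],
 [-1, 3]].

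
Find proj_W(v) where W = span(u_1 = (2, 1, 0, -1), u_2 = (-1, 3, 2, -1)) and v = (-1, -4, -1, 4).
proj_W(v) = (-75/43, -181/43, -82/43, 99/43)

Set up U = [u_1 | ... | u_2] ∈ R^(4×2). The projector onto W = col(U) is P = U (U^T U)^(-1) U^T.
Compute U^T U =
  [6, 2]
  [2, 15],
and U^T v = (-10, -17).
Solve U^T U · c = U^T v for the coefficients: c = (-58/43, -41/43). The projection is proj_W(v) = U c.
Check: (v - proj_W(v)) · u_1 = 0  (should be 0).
Check: (v - proj_W(v)) · u_2 = 0  (should be 0).
Result: proj_W(v) = (-75/43, -181/43, -82/43, 99/43).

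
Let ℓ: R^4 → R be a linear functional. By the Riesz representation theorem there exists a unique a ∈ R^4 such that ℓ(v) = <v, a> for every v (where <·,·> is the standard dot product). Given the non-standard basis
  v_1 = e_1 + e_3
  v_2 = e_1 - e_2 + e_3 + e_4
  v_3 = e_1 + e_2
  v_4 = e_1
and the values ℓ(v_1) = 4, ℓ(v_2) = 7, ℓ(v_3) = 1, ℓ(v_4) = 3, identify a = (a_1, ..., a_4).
a = (3, -2, 1, 1)

Write a = (a_1, ..., a_4) in the standard basis. For each basis vector v_i, ℓ(v_i) = <v_i, a> is a linear equation in the a_j's. Collect the n equations into a matrix system V a = ℓ, where row i of V is v_i (expressed in the standard basis). Since V is invertible (lower-triangular with 1s on the diagonal, up to permutation), solve by back-substitution:
  V =
[[1, 0, 1, 0],
 [1, -1, 1, 1],
 [1, 1, 0, 0],
 [1, 0, 0, 0]]
  V a = (4, 7, 1, 3)
Solving gives a = (3, -2, 1, 1).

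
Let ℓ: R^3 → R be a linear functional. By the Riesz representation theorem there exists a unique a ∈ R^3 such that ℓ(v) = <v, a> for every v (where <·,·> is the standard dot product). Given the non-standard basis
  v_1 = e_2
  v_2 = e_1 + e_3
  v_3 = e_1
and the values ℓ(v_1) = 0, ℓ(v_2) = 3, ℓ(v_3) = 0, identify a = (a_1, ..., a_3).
a = (0, 0, 3)

Write a = (a_1, ..., a_3) in the standard basis. For each basis vector v_i, ℓ(v_i) = <v_i, a> is a linear equation in the a_j's. Collect the n equations into a matrix system V a = ℓ, where row i of V is v_i (expressed in the standard basis). Since V is invertible (lower-triangular with 1s on the diagonal, up to permutation), solve by back-substitution:
  V =
[[0, 1, 0],
 [1, 0, 1],
 [1, 0, 0]]
  V a = (0, 3, 0)
Solving gives a = (0, 0, 3).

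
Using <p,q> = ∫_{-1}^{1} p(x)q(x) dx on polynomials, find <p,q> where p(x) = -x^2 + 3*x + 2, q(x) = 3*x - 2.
<p,q> = -2/3

Expand the product: p(x)·q(x) = -3*x^3 + 11*x^2 - 4.
∫_{-1}^{1} of each monomial x^k gives [2/(k+1) if k even, 0 if k odd]. Integrating term-by-term (or equivalently evaluating the antiderivative F(x) = -3*x^4/4 + 11*x^3/3 - 4*x at the endpoints):
  F(1) − F(−1) = -13/12 − (-5/12) = -2/3.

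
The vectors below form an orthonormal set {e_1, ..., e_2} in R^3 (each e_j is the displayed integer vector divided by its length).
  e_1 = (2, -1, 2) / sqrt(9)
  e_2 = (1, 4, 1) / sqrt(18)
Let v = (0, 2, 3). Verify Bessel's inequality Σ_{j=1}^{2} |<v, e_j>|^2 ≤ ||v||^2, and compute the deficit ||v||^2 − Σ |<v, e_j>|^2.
Σ |<v, e_j>|^2 = 17/2; ||v||^2 = 13; deficit = 9/2

Write each e_j = u_j / sqrt(<u_j, u_j>) where u_j is the displayed integer vector. Then <v, e_j> = <v, u_j> / sqrt(<u_j, u_j>), so |<v, e_j>|^2 = <v, u_j>^2 / <u_j, u_j>.
Coefficients: <v, e_1> = 4/sqrt(9), <v, e_2> = 11/sqrt(18).
Square and sum: Σ |<v, e_j>|^2 = 17/2.
Compute ||v||^2 = v·v = 13.
Deficit = 13 − 17/2 = 9/2 ≥ 0, confirming Bessel's inequality. (The deficit equals ||v − Σ <v,e_j> e_j||^2, the squared distance from v to span{e_j}.)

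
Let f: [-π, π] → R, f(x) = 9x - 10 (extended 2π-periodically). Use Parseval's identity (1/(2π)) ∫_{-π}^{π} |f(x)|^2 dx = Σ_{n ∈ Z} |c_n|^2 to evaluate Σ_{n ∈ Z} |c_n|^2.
Σ |c_n|^2 = 27π^2 + 100

Expand and integrate term by term over [-π, π]:
  ∫ (9x)^2 dx = 81·(2π^3/3); ∫ 2·9·(-10)·x dx = 0 (odd integrand); ∫ (-10)^2 dx = 100·2π.
So (1/(2π)) ∫_{-π}^{π} (9x - 10)^2 dx = 81π^2/3 + 100 = 27π^2 + 100.
Parseval ⇒ Σ |c_n|^2 = 27π^2 + 100.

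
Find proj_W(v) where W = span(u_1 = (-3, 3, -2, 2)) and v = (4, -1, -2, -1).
proj_W(v) = (3/2, -3/2, 1, -1)

Set up U = [u_1 | ... | u_1] ∈ R^(4×1). The projector onto W = col(U) is P = U (U^T U)^(-1) U^T.
Compute U^T U =
  [26],
and U^T v = (-13).
Solve U^T U · c = U^T v for the coefficients: c = (-1/2). The projection is proj_W(v) = U c.
Check: (v - proj_W(v)) · u_1 = 0  (should be 0).
Result: proj_W(v) = (3/2, -3/2, 1, -1).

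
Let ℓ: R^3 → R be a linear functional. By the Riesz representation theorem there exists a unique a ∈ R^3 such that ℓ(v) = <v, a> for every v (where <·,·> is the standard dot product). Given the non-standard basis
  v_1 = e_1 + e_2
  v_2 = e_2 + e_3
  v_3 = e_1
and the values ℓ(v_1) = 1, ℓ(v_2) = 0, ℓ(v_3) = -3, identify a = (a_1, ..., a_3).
a = (-3, 4, -4)

Write a = (a_1, ..., a_3) in the standard basis. For each basis vector v_i, ℓ(v_i) = <v_i, a> is a linear equation in the a_j's. Collect the n equations into a matrix system V a = ℓ, where row i of V is v_i (expressed in the standard basis). Since V is invertible (lower-triangular with 1s on the diagonal, up to permutation), solve by back-substitution:
  V =
[[1, 1, 0],
 [0, 1, 1],
 [1, 0, 0]]
  V a = (1, 0, -3)
Solving gives a = (-3, 4, -4).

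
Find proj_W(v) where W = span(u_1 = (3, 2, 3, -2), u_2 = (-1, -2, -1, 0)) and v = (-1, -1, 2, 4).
proj_W(v) = (-13/14, 3/7, -13/14, 8/7)

Set up U = [u_1 | ... | u_2] ∈ R^(4×2). The projector onto W = col(U) is P = U (U^T U)^(-1) U^T.
Compute U^T U =
  [26, -10]
  [-10, 6],
and U^T v = (-7, 1).
Solve U^T U · c = U^T v for the coefficients: c = (-4/7, -11/14). The projection is proj_W(v) = U c.
Check: (v - proj_W(v)) · u_1 = 0  (should be 0).
Check: (v - proj_W(v)) · u_2 = 0  (should be 0).
Result: proj_W(v) = (-13/14, 3/7, -13/14, 8/7).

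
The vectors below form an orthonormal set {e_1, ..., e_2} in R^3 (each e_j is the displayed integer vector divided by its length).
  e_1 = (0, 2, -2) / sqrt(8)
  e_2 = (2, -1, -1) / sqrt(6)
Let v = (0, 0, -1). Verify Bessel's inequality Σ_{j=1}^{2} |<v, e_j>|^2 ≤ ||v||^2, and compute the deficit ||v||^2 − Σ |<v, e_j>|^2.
Σ |<v, e_j>|^2 = 2/3; ||v||^2 = 1; deficit = 1/3

Write each e_j = u_j / sqrt(<u_j, u_j>) where u_j is the displayed integer vector. Then <v, e_j> = <v, u_j> / sqrt(<u_j, u_j>), so |<v, e_j>|^2 = <v, u_j>^2 / <u_j, u_j>.
Coefficients: <v, e_1> = 2/sqrt(8), <v, e_2> = 1/sqrt(6).
Square and sum: Σ |<v, e_j>|^2 = 2/3.
Compute ||v||^2 = v·v = 1.
Deficit = 1 − 2/3 = 1/3 ≥ 0, confirming Bessel's inequality. (The deficit equals ||v − Σ <v,e_j> e_j||^2, the squared distance from v to span{e_j}.)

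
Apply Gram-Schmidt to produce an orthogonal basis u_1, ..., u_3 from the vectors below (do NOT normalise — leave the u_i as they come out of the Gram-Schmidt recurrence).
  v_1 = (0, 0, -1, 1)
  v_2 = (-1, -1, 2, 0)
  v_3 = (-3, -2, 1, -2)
Orthogonal basis:
  u_1 = (0, 0, -1, 1)
  u_2 = (-1, -1, 1, 1)
  u_3 = (-2, -1, -3/2, -3/2)

Apply the Gram-Schmidt recurrence
  u_1 = v_1
  u_i = v_i − Σ_{j<i} ((v_i · u_j) / (u_j · u_j)) · u_j.

Step by step this gives:
  u_1 = (0, 0, -1, 1)
  u_2 = (-1, -1, 1, 1)
  u_3 = (-2, -1, -3/2, -3/2)

Orthogonality check:
  u_2 · u_1 = 0 (should be 0)
  u_3 · u_1 = 0 (should be 0)
  u_3 · u_2 = 0 (should be 0)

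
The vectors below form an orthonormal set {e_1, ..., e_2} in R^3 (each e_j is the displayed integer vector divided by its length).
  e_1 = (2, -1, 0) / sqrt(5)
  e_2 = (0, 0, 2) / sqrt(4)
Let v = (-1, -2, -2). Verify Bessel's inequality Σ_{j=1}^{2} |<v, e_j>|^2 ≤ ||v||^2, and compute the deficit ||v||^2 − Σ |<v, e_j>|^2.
Σ |<v, e_j>|^2 = 4; ||v||^2 = 9; deficit = 5

Write each e_j = u_j / sqrt(<u_j, u_j>) where u_j is the displayed integer vector. Then <v, e_j> = <v, u_j> / sqrt(<u_j, u_j>), so |<v, e_j>|^2 = <v, u_j>^2 / <u_j, u_j>.
Coefficients: <v, e_1> = 0/sqrt(5), <v, e_2> = -4/sqrt(4).
Square and sum: Σ |<v, e_j>|^2 = 4.
Compute ||v||^2 = v·v = 9.
Deficit = 9 − 4 = 5 ≥ 0, confirming Bessel's inequality. (The deficit equals ||v − Σ <v,e_j> e_j||^2, the squared distance from v to span{e_j}.)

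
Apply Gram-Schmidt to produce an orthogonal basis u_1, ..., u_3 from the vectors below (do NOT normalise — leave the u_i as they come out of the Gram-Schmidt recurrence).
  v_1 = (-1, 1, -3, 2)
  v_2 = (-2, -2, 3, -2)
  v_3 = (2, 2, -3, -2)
Orthogonal basis:
  u_1 = (-1, 1, -3, 2)
  u_2 = (-43/15, -17/15, 2/5, -4/15)
  u_3 = (-16/73, 48/73, -120/73, -212/73)

Apply the Gram-Schmidt recurrence
  u_1 = v_1
  u_i = v_i − Σ_{j<i} ((v_i · u_j) / (u_j · u_j)) · u_j.

Step by step this gives:
  u_1 = (-1, 1, -3, 2)
  u_2 = (-43/15, -17/15, 2/5, -4/15)
  u_3 = (-16/73, 48/73, -120/73, -212/73)

Orthogonality check:
  u_2 · u_1 = 0 (should be 0)
  u_3 · u_1 = 0 (should be 0)
  u_3 · u_2 = 0 (should be 0)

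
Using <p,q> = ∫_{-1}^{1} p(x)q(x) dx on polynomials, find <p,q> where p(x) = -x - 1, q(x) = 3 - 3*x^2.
<p,q> = -4

Expand the product: p(x)·q(x) = 3*x^3 + 3*x^2 - 3*x - 3.
∫_{-1}^{1} of each monomial x^k gives [2/(k+1) if k even, 0 if k odd]. Integrating term-by-term (or equivalently evaluating the antiderivative F(x) = 3*x^4/4 + x^3 - 3*x^2/2 - 3*x at the endpoints):
  F(1) − F(−1) = -11/4 − (5/4) = -4.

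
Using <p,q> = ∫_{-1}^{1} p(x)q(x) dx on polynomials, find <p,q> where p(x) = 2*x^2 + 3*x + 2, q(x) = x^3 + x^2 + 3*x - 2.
<p,q> = -4/3

Expand the product: p(x)·q(x) = 2*x^5 + 5*x^4 + 11*x^3 + 7*x^2 - 4.
∫_{-1}^{1} of each monomial x^k gives [2/(k+1) if k even, 0 if k odd]. Integrating term-by-term (or equivalently evaluating the antiderivative F(x) = x^6/3 + x^5 + 11*x^4/4 + 7*x^3/3 - 4*x at the endpoints):
  F(1) − F(−1) = 29/12 − (15/4) = -4/3.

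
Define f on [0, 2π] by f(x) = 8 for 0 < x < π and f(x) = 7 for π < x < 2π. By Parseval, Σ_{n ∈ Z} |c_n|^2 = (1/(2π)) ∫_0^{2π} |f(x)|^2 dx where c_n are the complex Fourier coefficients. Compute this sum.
Σ |c_n|^2 = 113/2

Parseval equates the L^2 energy of f (normalised by 1/(2π)) with the ℓ^2 sum of its Fourier coefficients: (1/(2π)) ∫_0^{2π} |f|^2 = Σ |c_n|^2.
Compute the left side: (1/(2π)) [∫_0^π 8^2 dx + ∫_π^{2π} 7^2 dx] = (1/(2π)) · (64π + 49π) = (64 + 49)/2 = 113/2.
So Σ_{n ∈ Z} |c_n|^2 = 113/2.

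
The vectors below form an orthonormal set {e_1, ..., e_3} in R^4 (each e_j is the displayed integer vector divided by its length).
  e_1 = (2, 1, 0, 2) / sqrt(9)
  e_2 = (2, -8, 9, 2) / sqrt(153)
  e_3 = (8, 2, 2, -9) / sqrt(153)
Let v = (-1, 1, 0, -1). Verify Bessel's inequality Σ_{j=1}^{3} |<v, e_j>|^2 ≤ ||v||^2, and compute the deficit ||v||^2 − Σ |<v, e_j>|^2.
Σ |<v, e_j>|^2 = 2; ||v||^2 = 3; deficit = 1

Write each e_j = u_j / sqrt(<u_j, u_j>) where u_j is the displayed integer vector. Then <v, e_j> = <v, u_j> / sqrt(<u_j, u_j>), so |<v, e_j>|^2 = <v, u_j>^2 / <u_j, u_j>.
Coefficients: <v, e_1> = -3/sqrt(9), <v, e_2> = -12/sqrt(153), <v, e_3> = 3/sqrt(153).
Square and sum: Σ |<v, e_j>|^2 = 2.
Compute ||v||^2 = v·v = 3.
Deficit = 3 − 2 = 1 ≥ 0, confirming Bessel's inequality. (The deficit equals ||v − Σ <v,e_j> e_j||^2, the squared distance from v to span{e_j}.)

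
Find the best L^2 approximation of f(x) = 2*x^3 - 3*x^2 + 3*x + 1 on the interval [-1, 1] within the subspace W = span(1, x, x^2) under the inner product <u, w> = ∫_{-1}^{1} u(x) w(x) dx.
g(x) = -3*x^2 + 21*x/5 + 1

The best approximation g ∈ W is the orthogonal projection of f onto W. Writing g = a_0 + a_1 x + a_2 x^2, the coefficients solve the normal equations G · a = b where
  G_{ij} = <φ_i, φ_j> and b_i = <f, φ_i>, with φ_0 = 1, φ_1 = x, φ_2 = x^2.
G =
  [2, 0, 2/3]
  [0, 2/3, 0]
  [2/3, 0, 2/5],
b = (0, 14/5, -8/15).
Solving gives a_0 = 1, a_1 = 21/5, a_2 = -3, so
  g(x) = -3*x^2 + 21*x/5 + 1.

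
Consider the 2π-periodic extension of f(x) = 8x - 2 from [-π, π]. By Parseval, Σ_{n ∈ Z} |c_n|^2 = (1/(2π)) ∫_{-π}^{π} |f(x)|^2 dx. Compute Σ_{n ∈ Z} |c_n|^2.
Σ |c_n|^2 = 64π^2/3 + 4

Expand and integrate term by term over [-π, π]:
  ∫ (8x)^2 dx = 64·(2π^3/3); ∫ 2·8·(-2)·x dx = 0 (odd integrand); ∫ (-2)^2 dx = 4·2π.
So (1/(2π)) ∫_{-π}^{π} (8x - 2)^2 dx = 64π^2/3 + 4 = 64π^2/3 + 4.
Parseval ⇒ Σ |c_n|^2 = 64π^2/3 + 4.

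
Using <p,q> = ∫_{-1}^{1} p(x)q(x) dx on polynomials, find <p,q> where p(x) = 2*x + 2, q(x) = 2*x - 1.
<p,q> = -4/3

Expand the product: p(x)·q(x) = 4*x^2 + 2*x - 2.
∫_{-1}^{1} of each monomial x^k gives [2/(k+1) if k even, 0 if k odd]. Integrating term-by-term (or equivalently evaluating the antiderivative F(x) = 4*x^3/3 + x^2 - 2*x at the endpoints):
  F(1) − F(−1) = 1/3 − (5/3) = -4/3.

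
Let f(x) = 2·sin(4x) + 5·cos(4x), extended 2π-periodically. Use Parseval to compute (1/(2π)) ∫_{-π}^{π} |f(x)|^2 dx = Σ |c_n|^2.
Σ |c_n|^2 = 29/2

Expand |f|^2 and use orthogonality of {sin(nx), cos(mx)} on [-π, π]:
  ∫_{-π}^{π} sin(nx)^2 dx = π, ∫ cos(mx)^2 dx = π, and cross terms integrate to 0.
So ∫_{-π}^{π} f(x)^2 dx = 2^2 · π + 5^2 · π = (4 + 25)π.
Divide by 2π: (4 + 25)/2 = 29/2.
By Parseval, this equals Σ |c_n|^2.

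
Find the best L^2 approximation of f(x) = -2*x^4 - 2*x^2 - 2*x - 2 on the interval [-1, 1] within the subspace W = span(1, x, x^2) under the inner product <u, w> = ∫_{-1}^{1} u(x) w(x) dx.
g(x) = -26*x^2/7 - 2*x - 64/35

The best approximation g ∈ W is the orthogonal projection of f onto W. Writing g = a_0 + a_1 x + a_2 x^2, the coefficients solve the normal equations G · a = b where
  G_{ij} = <φ_i, φ_j> and b_i = <f, φ_i>, with φ_0 = 1, φ_1 = x, φ_2 = x^2.
G =
  [2, 0, 2/3]
  [0, 2/3, 0]
  [2/3, 0, 2/5],
b = (-92/15, -4/3, -284/105).
Solving gives a_0 = -64/35, a_1 = -2, a_2 = -26/7, so
  g(x) = -26*x^2/7 - 2*x - 64/35.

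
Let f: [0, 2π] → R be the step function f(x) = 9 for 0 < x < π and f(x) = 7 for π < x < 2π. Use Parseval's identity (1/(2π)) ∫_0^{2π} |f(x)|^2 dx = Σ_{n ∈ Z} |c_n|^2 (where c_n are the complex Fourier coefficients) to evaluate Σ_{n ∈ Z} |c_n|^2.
Σ |c_n|^2 = 65

Parseval equates the L^2 energy of f (normalised by 1/(2π)) with the ℓ^2 sum of its Fourier coefficients: (1/(2π)) ∫_0^{2π} |f|^2 = Σ |c_n|^2.
Compute the left side: (1/(2π)) [∫_0^π 9^2 dx + ∫_π^{2π} 7^2 dx] = (1/(2π)) · (81π + 49π) = (81 + 49)/2 = 65.
So Σ_{n ∈ Z} |c_n|^2 = 65.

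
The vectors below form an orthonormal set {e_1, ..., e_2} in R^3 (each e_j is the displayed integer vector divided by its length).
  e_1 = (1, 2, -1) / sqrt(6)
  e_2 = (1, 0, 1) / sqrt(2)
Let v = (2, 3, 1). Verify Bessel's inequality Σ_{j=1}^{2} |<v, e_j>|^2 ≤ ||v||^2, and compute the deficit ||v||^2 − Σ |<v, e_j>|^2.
Σ |<v, e_j>|^2 = 38/3; ||v||^2 = 14; deficit = 4/3

Write each e_j = u_j / sqrt(<u_j, u_j>) where u_j is the displayed integer vector. Then <v, e_j> = <v, u_j> / sqrt(<u_j, u_j>), so |<v, e_j>|^2 = <v, u_j>^2 / <u_j, u_j>.
Coefficients: <v, e_1> = 7/sqrt(6), <v, e_2> = 3/sqrt(2).
Square and sum: Σ |<v, e_j>|^2 = 38/3.
Compute ||v||^2 = v·v = 14.
Deficit = 14 − 38/3 = 4/3 ≥ 0, confirming Bessel's inequality. (The deficit equals ||v − Σ <v,e_j> e_j||^2, the squared distance from v to span{e_j}.)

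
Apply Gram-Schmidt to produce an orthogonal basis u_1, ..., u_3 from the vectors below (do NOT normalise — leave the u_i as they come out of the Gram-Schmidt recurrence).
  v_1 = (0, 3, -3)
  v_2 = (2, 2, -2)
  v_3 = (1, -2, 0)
Orthogonal basis:
  u_1 = (0, 3, -3)
  u_2 = (2, 0, 0)
  u_3 = (0, -1, -1)

Apply the Gram-Schmidt recurrence
  u_1 = v_1
  u_i = v_i − Σ_{j<i} ((v_i · u_j) / (u_j · u_j)) · u_j.

Step by step this gives:
  u_1 = (0, 3, -3)
  u_2 = (2, 0, 0)
  u_3 = (0, -1, -1)

Orthogonality check:
  u_2 · u_1 = 0 (should be 0)
  u_3 · u_1 = 0 (should be 0)
  u_3 · u_2 = 0 (should be 0)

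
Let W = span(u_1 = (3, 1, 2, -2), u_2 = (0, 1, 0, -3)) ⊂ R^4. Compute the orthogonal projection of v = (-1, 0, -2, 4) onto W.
proj_W(v) = (-198/131, -177/131, -132/131, 465/131)

Set up U = [u_1 | ... | u_2] ∈ R^(4×2). The projector onto W = col(U) is P = U (U^T U)^(-1) U^T.
Compute U^T U =
  [18, 7]
  [7, 10],
and U^T v = (-15, -12).
Solve U^T U · c = U^T v for the coefficients: c = (-66/131, -111/131). The projection is proj_W(v) = U c.
Check: (v - proj_W(v)) · u_1 = 0  (should be 0).
Check: (v - proj_W(v)) · u_2 = 0  (should be 0).
Result: proj_W(v) = (-198/131, -177/131, -132/131, 465/131).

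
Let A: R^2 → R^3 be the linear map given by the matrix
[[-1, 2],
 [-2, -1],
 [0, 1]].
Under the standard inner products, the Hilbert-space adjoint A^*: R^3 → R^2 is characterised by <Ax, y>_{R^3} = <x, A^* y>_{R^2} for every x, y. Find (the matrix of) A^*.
A^* = A^T =
[[-1, -2, 0],
 [2, -1, 1]]

For real matrices with standard dot products, the defining identity <Ax, y> = <x, A^* y> gives (Ax)^T y = x^T (A^*) y, i.e. x^T A^T y = x^T (A^*) y. Since this holds for all x, y, we must have A^* = A^T. Therefore
A^* =
[[-1, -2, 0],
 [2, -1, 1]].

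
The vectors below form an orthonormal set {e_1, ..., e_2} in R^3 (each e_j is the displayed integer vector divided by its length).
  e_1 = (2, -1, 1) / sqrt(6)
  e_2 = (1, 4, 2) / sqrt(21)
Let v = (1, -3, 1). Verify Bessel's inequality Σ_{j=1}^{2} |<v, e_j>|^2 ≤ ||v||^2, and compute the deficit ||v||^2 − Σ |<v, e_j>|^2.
Σ |<v, e_j>|^2 = 69/7; ||v||^2 = 11; deficit = 8/7

Write each e_j = u_j / sqrt(<u_j, u_j>) where u_j is the displayed integer vector. Then <v, e_j> = <v, u_j> / sqrt(<u_j, u_j>), so |<v, e_j>|^2 = <v, u_j>^2 / <u_j, u_j>.
Coefficients: <v, e_1> = 6/sqrt(6), <v, e_2> = -9/sqrt(21).
Square and sum: Σ |<v, e_j>|^2 = 69/7.
Compute ||v||^2 = v·v = 11.
Deficit = 11 − 69/7 = 8/7 ≥ 0, confirming Bessel's inequality. (The deficit equals ||v − Σ <v,e_j> e_j||^2, the squared distance from v to span{e_j}.)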